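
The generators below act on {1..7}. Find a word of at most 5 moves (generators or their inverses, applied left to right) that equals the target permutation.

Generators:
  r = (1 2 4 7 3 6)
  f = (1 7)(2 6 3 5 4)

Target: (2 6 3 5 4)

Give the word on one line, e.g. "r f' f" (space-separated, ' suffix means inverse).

  after f': (1 7)(2 4 5 3 6)
  after f': (2 5 6 4 3)
  after f': (1 7)(2 3 4 6 5)
  after f': (2 6 3 5 4)

f' f' f' f'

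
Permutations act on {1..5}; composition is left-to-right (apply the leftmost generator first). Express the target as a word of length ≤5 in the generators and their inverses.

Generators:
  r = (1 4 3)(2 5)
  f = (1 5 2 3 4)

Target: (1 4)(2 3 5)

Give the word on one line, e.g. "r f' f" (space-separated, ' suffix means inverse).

  after f: (1 5 2 3 4)
  after r': (1 2 4 3)
  after f: (1 3 5 2)
  after r: (2 4 3)
  after r: (1 4)(2 3 5)

f r' f r r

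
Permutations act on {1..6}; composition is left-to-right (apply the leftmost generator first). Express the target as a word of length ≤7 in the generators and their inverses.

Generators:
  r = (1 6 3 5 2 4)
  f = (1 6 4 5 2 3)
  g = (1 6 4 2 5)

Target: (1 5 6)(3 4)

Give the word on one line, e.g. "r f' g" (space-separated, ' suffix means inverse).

r r g' f' g

  after r: (1 6 3 5 2 4)
  after r: (1 3 2)(4 6 5)
  after g': (1 3 4)(2 5 6)
  after f': (1 2 4 3 6 5)
  after g: (1 5 6)(3 4)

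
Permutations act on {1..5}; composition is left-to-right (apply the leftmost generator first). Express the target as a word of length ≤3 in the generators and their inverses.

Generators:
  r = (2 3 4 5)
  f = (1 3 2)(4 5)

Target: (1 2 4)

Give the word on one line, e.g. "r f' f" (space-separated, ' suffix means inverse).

r' f'

  after r': (2 5 4 3)
  after f': (1 2 4)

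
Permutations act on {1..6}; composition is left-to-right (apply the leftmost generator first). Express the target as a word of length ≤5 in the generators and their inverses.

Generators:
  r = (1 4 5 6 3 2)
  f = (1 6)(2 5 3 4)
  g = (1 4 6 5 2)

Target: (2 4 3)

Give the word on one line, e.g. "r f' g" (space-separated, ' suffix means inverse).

r g g f' r

  after r: (1 4 5 6 3 2)
  after g: (1 6 3)(2 4)
  after g: (1 5 2 6 3 4)
  after f': (1 2)(4 6 5)
  after r: (2 4 3)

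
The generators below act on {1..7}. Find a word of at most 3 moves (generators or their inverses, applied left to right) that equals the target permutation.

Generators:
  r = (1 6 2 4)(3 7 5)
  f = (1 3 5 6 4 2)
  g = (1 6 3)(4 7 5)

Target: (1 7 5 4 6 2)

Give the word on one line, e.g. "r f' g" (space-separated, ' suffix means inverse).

r f' r'

  after r: (1 6 2 4)(3 7 5)
  after f': (1 5)(2 6 4)(3 7)
  after r': (1 7 5 4 6 2)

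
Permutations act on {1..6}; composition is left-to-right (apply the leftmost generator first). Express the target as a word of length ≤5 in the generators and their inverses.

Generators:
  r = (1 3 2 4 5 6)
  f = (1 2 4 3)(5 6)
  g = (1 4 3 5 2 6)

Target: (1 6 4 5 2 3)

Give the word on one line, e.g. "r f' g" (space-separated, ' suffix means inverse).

f' g f

  after f': (1 3 4 2)(5 6)
  after g: (1 5)(2 4 6)
  after f: (1 6 4 5 2 3)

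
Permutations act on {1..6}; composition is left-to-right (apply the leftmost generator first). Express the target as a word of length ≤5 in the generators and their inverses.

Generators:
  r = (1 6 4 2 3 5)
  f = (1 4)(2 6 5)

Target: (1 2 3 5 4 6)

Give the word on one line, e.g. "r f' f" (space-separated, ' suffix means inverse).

f' r' f'

  after f': (1 4)(2 5 6)
  after r': (1 6 4 5)(2 3)
  after f': (1 2 3 5 4 6)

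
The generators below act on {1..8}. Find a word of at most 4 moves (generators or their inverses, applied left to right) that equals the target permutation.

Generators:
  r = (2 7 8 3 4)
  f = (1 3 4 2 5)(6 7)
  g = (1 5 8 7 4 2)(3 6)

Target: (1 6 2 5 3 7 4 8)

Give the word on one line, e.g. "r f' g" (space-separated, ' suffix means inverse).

g' r f

  after g': (1 2 4 7 8 5)(3 6)
  after r: (1 7 3 6 4 8 5)
  after f: (1 6 2 5 3 7 4 8)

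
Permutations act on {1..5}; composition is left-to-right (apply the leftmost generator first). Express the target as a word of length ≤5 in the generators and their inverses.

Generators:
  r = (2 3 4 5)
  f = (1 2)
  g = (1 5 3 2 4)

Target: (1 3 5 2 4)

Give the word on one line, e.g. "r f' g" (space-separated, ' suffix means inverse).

  after f: (1 2)
  after g': (1 3 5)(2 4)
  after r: (1 4 3 2 5)
  after g': (1 2)(4 5)
  after g': (1 3 5 2 4)

f g' r g' g'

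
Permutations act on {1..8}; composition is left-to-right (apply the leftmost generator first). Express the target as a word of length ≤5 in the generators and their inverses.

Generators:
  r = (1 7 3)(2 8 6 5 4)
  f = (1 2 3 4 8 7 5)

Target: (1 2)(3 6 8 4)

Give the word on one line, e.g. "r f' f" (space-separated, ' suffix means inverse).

  after f': (1 5 7 8 4 3 2)
  after f': (1 7 4 2 5 8 3)
  after f': (1 8 2 7 3 5 4)
  after r': (1 2)(3 6 8 4)

f' f' f' r'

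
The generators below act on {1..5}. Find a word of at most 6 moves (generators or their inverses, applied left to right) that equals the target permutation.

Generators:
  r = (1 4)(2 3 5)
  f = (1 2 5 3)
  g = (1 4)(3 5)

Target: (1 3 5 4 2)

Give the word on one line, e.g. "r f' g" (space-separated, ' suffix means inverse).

r f' r f'

  after r: (1 4)(2 3 5)
  after f': (1 4 3 2 5)
  after r: (4 5)
  after f': (1 3 5 4 2)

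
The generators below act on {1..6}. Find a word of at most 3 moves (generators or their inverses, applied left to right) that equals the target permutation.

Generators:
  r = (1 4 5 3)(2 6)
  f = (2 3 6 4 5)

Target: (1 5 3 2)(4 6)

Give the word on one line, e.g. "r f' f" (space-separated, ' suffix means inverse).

f' r' r'

  after f': (2 5 4 6 3)
  after r': (1 3 6 5)(2 4)
  after r': (1 5 3 2)(4 6)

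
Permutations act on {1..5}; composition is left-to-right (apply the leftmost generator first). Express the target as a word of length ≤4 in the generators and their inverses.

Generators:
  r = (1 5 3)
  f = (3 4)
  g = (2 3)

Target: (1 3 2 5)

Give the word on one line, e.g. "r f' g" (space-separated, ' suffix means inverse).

  after g': (2 3)
  after r': (1 3 2 5)

g' r'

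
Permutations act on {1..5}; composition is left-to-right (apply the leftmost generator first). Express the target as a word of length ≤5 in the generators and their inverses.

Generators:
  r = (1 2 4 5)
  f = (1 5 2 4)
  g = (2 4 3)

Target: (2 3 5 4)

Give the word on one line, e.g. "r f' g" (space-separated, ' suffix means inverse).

  after g': (2 3 4)
  after r: (1 2 3 5)
  after r: (1 4 5 2 3)
  after f: (2 3 5 4)

g' r r f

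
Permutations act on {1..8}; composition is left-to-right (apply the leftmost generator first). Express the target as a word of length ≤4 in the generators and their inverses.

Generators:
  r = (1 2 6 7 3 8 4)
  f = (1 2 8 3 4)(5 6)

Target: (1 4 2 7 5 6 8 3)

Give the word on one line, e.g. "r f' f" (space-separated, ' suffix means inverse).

  after f: (1 2 8 3 4)(5 6)
  after f: (1 8 4 2 3)
  after r': (1 3 4)(2 7 6)
  after f: (1 4 2 7 5 6 8 3)

f f r' f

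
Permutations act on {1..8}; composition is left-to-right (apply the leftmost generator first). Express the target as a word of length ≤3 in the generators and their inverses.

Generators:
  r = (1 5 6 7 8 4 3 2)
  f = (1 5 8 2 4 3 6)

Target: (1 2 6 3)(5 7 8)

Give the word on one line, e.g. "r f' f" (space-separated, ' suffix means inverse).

  after f': (1 6 3 4 2 8 5)
  after f': (1 3 2 5 6 4 8)
  after r: (1 2 6 3)(5 7 8)

f' f' r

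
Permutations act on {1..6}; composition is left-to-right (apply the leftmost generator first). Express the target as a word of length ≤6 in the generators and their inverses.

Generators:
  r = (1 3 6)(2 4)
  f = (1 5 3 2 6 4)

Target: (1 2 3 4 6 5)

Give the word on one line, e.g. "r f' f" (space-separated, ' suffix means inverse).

f r' f' f' r

  after f: (1 5 3 2 6 4)
  after r': (1 5)(2 3 4 6)
  after f': (2 5 4)(3 6)
  after f': (1 4 3 2)(5 6)
  after r: (1 2 3 4 6 5)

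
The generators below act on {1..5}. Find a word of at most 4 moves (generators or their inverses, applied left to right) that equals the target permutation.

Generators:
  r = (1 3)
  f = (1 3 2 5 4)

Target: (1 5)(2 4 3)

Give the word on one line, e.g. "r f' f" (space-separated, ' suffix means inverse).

r f f

  after r: (1 3)
  after f: (1 2 5 4)
  after f: (1 5)(2 4 3)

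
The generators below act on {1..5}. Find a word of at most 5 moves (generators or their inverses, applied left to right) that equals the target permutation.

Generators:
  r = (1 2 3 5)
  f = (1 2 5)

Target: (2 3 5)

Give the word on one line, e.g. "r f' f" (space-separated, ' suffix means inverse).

r' f' r r r

  after r': (1 5 3 2)
  after f': (1 2 5 3)
  after r: (1 3 2)
  after r: (1 5)
  after r: (2 3 5)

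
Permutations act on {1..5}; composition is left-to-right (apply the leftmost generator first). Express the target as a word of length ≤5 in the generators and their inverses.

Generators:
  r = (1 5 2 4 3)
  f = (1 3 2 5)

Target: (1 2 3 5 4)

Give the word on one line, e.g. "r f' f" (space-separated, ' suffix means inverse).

  after r': (1 3 4 2 5)
  after r': (1 4 5 3 2)
  after r': (1 2 3 5 4)

r' r' r'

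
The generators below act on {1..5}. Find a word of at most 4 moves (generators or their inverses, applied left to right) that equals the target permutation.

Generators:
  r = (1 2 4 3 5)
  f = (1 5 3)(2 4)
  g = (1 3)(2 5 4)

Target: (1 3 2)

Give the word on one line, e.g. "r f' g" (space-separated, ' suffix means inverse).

  after g': (1 3)(2 4 5)
  after r: (1 5 4)(2 3)
  after r: (2 5 3 4)
  after f': (1 3 2)

g' r r f'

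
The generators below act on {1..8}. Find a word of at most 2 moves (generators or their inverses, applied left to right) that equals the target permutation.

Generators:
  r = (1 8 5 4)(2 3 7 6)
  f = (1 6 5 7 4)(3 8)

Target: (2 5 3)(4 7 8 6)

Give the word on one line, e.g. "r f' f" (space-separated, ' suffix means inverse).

r' f

  after r': (1 4 5 8)(2 6 7 3)
  after f: (2 5 3)(4 7 8 6)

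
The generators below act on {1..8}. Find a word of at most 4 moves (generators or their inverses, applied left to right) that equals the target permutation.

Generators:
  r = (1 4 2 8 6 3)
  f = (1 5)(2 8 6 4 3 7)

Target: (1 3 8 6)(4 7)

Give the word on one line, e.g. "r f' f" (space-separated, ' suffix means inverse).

r r f' f'

  after r: (1 4 2 8 6 3)
  after r: (1 2 6)(3 4 8)
  after f': (1 7 3 6 5)(2 8 4)
  after f': (1 3 8 6)(4 7)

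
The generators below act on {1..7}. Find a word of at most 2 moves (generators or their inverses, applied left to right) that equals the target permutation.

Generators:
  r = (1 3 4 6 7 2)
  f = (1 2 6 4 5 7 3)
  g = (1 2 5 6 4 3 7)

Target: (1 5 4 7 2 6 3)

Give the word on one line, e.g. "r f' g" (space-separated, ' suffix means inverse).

  after g: (1 2 5 6 4 3 7)
  after g: (1 5 4 7 2 6 3)

g g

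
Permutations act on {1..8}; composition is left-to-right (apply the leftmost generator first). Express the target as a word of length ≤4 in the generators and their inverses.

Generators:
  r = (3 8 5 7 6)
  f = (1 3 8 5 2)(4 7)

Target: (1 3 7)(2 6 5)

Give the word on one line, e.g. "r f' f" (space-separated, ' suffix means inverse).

r' f f r'

  after r': (3 6 7 5 8)
  after f: (1 3 6 4 7 2)
  after f: (1 8 5 2 3 6 7)
  after r': (1 3 7)(2 6 5)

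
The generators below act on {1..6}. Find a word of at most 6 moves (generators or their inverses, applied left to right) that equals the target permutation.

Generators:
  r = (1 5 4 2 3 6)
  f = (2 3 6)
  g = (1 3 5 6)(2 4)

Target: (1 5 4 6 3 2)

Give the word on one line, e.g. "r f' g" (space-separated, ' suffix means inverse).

  after f: (2 3 6)
  after f: (2 6 3)
  after r: (1 5 4 2)
  after f': (1 5 4 6 3 2)

f f r f'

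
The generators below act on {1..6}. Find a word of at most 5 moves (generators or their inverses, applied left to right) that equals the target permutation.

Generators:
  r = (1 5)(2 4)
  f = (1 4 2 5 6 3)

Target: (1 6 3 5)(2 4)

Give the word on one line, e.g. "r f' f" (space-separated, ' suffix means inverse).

f' r f'

  after f': (1 3 6 5 2 4)
  after r: (1 3 6)(4 5)
  after f': (1 6 3 5)(2 4)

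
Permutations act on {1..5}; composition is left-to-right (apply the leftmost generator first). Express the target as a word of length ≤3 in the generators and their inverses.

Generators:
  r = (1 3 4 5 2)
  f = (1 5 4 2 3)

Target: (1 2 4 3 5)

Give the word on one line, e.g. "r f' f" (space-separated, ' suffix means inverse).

  after f': (1 3 2 4 5)
  after r: (1 4 2 5 3)
  after f: (1 2 4 3 5)

f' r f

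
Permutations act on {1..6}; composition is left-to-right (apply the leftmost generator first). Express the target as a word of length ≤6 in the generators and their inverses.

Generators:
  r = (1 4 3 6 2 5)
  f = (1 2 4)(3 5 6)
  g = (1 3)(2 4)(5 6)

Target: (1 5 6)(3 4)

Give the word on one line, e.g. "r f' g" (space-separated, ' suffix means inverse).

  after f': (1 4 2)(3 6 5)
  after g: (1 2 3 5)
  after r': (1 6 3 2 4)
  after g': (1 5 6)(3 4)

f' g r' g'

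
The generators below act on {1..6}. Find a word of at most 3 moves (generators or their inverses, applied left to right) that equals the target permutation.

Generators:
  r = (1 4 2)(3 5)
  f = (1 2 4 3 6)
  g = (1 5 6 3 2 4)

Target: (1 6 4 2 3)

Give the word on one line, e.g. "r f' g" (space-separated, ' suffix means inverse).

  after r: (1 4 2)(3 5)
  after f: (1 3 5 6)
  after g': (1 6 4 2 3)

r f g'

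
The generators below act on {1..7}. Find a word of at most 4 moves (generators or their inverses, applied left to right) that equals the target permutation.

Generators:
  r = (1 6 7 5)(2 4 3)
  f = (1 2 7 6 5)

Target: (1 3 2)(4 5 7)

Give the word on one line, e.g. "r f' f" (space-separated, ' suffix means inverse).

  after f': (1 5 6 7 2)
  after r': (1 7 3 4 2 5)
  after f': (1 2 6 7 3 4)
  after r': (1 3 2)(4 5 7)

f' r' f' r'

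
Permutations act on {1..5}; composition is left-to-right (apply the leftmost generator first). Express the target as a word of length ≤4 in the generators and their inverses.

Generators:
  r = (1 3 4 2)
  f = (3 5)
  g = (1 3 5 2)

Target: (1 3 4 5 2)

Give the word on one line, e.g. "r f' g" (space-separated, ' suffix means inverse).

  after f': (3 5)
  after g: (1 3 2)
  after r': (3 4)
  after g: (1 3 4 5 2)

f' g r' g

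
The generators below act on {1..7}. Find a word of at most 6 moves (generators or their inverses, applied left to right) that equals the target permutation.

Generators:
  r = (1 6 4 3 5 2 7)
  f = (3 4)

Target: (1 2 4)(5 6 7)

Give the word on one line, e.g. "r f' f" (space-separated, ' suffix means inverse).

  after r': (1 7 2 5 3 4 6)
  after f': (1 7 2 5 4 6)
  after r': (1 2 3 4)(5 6 7)
  after f': (1 2 4)(5 6 7)

r' f' r' f'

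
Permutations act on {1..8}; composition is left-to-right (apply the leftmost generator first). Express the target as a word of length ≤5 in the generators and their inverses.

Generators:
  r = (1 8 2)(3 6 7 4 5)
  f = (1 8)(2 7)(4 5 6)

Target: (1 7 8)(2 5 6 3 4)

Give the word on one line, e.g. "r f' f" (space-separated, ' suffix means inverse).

  after f': (1 8)(2 7)(4 6 5)
  after r: (1 2 4 7)(3 6)
  after f: (1 7 8)(2 5 6 3 4)

f' r f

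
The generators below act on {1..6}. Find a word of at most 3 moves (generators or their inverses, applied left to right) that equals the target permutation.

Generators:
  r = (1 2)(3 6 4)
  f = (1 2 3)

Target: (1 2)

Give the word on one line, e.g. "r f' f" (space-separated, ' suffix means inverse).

  after r': (1 2)(3 4 6)
  after r': (3 6 4)
  after r': (1 2)

r' r' r'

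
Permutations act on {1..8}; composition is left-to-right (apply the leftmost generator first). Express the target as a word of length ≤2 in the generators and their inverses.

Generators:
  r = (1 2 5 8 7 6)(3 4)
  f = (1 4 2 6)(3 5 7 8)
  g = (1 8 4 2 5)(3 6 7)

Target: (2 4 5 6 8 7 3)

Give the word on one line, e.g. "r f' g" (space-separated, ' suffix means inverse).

r' f

  after r': (1 6 7 8 5 2)(3 4)
  after f: (2 4 5 6 8 7 3)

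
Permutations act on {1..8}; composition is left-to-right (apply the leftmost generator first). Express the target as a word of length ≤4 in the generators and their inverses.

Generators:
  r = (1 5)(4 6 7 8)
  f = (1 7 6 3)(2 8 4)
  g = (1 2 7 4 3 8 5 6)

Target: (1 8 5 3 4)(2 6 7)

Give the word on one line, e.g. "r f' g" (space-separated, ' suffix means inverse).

g f

  after g: (1 2 7 4 3 8 5 6)
  after f: (1 8 5 3 4)(2 6 7)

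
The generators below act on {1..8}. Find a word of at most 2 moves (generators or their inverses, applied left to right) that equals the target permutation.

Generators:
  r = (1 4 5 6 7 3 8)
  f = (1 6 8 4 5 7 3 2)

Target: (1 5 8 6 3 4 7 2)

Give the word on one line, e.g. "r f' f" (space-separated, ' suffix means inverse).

r f

  after r: (1 4 5 6 7 3 8)
  after f: (1 5 8 6 3 4 7 2)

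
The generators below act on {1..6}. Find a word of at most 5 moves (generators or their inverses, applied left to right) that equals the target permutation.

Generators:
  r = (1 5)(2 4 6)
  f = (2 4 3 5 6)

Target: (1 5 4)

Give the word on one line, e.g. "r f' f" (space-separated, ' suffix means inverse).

  after f': (2 6 5 3 4)
  after r': (1 5 3 2 4 6)
  after f': (1 3 6)(4 5)
  after r': (1 3 4)(2 6 5)
  after f: (1 5 4)

f' r' f' r' f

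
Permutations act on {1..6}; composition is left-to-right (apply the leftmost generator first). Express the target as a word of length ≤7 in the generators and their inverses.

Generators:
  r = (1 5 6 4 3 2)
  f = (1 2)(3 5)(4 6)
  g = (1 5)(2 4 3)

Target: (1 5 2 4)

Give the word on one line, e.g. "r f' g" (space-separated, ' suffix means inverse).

r g' r g r

  after r: (1 5 6 4 3 2)
  after g': (2 5 6)
  after r: (1 5 4 3 2 6)
  after g: (2 6 5 3 4)
  after r: (1 5 2 4)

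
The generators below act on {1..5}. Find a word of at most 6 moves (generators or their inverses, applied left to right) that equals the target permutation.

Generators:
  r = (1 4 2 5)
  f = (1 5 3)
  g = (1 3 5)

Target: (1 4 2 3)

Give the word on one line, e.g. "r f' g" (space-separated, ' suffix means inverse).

r f' g' g'

  after r: (1 4 2 5)
  after f': (1 4 2)(3 5)
  after g': (1 4 2 5)
  after g': (1 4 2 3)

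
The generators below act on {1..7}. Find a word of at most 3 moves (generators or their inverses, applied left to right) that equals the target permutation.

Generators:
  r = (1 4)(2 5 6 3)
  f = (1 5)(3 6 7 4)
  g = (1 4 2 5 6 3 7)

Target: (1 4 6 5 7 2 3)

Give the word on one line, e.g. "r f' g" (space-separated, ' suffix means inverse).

  after g: (1 4 2 5 6 3 7)
  after r: (2 6)(3 7 4 5)
  after g: (1 4 6 5 7 2 3)

g r g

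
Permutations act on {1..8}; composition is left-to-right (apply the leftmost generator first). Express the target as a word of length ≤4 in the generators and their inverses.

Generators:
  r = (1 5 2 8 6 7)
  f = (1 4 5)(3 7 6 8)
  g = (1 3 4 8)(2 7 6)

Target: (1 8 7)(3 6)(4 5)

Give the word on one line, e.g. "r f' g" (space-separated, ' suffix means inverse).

r' g g r

  after r': (1 7 6 8 2 5)
  after g: (1 6)(2 5 3 4 8 7)
  after g: (1 2 5 4)(3 8 6)
  after r: (1 8 7)(3 6)(4 5)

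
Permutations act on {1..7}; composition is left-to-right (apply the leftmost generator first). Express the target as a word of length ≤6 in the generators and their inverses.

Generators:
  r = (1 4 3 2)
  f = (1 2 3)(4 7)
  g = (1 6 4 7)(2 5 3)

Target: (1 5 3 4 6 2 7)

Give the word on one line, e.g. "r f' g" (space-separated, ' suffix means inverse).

  after f: (1 2 3)(4 7)
  after f: (1 3 2)
  after g': (1 5 2 7 4 6)
  after r': (1 5 3 4 6 2 7)

f f g' r'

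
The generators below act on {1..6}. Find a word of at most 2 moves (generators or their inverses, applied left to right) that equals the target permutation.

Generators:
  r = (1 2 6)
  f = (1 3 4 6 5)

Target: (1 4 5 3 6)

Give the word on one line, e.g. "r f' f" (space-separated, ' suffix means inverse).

  after f: (1 3 4 6 5)
  after f: (1 4 5 3 6)

f f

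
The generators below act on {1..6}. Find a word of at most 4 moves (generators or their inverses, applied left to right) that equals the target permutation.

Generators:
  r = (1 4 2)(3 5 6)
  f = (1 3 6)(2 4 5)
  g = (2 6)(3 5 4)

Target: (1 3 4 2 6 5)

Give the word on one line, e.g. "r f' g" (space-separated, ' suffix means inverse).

r' f f g'

  after r': (1 2 4)(3 6 5)
  after f: (1 4 3)(2 5 6)
  after f: (1 5)(4 6)
  after g': (1 3 4 2 6 5)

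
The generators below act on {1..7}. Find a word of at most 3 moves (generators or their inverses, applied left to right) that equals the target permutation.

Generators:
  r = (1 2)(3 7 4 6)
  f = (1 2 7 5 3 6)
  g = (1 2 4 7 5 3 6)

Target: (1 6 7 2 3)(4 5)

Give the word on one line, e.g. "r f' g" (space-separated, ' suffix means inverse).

r f' g'

  after r: (1 2)(3 7 4 6)
  after f': (2 6 5 7 4 3)
  after g': (1 6 7 2 3)(4 5)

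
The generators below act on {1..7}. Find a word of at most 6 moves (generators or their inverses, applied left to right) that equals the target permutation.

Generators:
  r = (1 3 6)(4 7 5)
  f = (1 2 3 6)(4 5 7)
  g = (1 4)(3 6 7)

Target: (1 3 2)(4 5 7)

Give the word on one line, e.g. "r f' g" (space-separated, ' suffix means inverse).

f' f' r' f f

  after f': (1 6 3 2)(4 7 5)
  after f': (1 3)(2 6)(4 5 7)
  after r': (2 3 6)(4 7 5)
  after f: (1 2 6 3)
  after f: (1 3 2)(4 5 7)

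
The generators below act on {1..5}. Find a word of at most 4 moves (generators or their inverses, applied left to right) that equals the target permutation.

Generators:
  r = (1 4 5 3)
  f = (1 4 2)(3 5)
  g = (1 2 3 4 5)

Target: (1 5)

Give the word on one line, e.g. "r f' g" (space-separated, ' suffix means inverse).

  after f': (1 2 4)(3 5)
  after g: (1 3)(2 5 4)
  after g: (1 4 3 2)
  after g: (1 5)

f' g g g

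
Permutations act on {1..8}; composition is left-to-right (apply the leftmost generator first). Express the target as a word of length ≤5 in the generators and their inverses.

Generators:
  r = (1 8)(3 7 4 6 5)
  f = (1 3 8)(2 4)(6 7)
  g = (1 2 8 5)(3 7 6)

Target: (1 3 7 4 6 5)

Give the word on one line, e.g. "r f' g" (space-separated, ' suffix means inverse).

  after r: (1 8)(3 7 4 6 5)
  after f: (2 4 7)(3 6 5 8)
  after f: (1 3 7 4 6 5)

r f f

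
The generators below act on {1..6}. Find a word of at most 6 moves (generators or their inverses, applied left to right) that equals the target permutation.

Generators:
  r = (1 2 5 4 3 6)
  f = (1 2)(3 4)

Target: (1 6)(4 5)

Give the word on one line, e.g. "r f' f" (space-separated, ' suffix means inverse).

  after r: (1 2 5 4 3 6)
  after f': (2 5 3 6)
  after r': (1 6)(4 5)
  after f': (1 6 2)(3 4 5)
  after f': (1 6)(4 5)

r f' r' f' f'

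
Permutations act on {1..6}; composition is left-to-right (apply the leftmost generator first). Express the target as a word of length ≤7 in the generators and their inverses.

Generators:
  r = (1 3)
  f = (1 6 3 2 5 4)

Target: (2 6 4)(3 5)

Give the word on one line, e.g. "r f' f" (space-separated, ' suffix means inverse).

r' f' r r f'

  after r': (1 3)
  after f': (1 6)(2 3 4 5)
  after r: (1 6 3 4 5 2)
  after r: (1 6)(2 3 4 5)
  after f': (2 6 4)(3 5)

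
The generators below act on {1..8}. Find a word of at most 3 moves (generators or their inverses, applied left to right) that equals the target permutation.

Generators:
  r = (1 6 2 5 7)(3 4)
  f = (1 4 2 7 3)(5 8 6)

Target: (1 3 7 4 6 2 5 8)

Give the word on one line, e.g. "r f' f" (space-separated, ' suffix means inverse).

f r'

  after f: (1 4 2 7 3)(5 8 6)
  after r': (1 3 7 4 6 2 5 8)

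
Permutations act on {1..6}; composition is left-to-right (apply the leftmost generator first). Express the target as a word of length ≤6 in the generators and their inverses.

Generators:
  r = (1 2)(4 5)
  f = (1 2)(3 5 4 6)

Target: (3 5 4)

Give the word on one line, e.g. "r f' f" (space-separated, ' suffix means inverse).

  after r: (1 2)(4 5)
  after f: (3 5 6)
  after r': (1 2)(3 4 5 6)
  after f': (3 5 4)

r f r' f'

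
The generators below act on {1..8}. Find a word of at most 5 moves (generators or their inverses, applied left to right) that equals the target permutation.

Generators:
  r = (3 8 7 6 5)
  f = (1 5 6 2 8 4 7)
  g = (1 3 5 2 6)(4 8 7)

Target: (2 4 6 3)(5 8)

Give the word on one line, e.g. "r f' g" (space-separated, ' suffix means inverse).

  after f: (1 5 6 2 8 4 7)
  after r: (1 3 8 4 6 2 7)
  after f': (1 3 2 4 5)
  after f': (1 3 6 5 7 4)(2 8)
  after g': (2 4 6 3)(5 8)

f r f' f' g'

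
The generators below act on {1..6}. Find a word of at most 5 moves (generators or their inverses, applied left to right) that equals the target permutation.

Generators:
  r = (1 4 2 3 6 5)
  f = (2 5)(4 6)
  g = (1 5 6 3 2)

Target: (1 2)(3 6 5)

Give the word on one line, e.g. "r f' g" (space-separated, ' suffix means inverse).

r' r' f r' g'

  after r': (1 5 6 3 2 4)
  after r': (1 6 2)(3 4 5)
  after f: (1 4 2)(3 6 5)
  after r': (2 5)
  after g': (1 2)(3 6 5)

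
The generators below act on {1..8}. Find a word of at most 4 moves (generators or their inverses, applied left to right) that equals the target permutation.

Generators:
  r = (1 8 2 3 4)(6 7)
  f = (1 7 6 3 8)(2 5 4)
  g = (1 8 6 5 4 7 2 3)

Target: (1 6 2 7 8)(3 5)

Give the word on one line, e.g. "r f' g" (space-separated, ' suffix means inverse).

f' g

  after f': (1 8 3 6 7)(2 4 5)
  after g: (1 6 2 7 8)(3 5)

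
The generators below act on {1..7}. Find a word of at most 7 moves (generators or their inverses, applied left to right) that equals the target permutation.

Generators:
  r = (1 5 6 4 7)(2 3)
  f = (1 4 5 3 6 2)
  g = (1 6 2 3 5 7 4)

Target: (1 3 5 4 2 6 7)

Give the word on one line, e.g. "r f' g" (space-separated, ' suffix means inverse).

  after g: (1 6 2 3 5 7 4)
  after g: (1 2 5 4 6 3 7)
  after g: (1 3 4 2 7 6 5)
  after r': (1 2 4 3 6)(5 7)
  after r': (1 3 5 4 2 6 7)

g g g r' r'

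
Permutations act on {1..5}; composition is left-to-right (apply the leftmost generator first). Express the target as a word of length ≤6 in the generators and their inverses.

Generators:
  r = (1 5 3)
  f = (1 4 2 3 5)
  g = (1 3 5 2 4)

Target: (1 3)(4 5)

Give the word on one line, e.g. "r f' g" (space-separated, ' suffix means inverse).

r g f' g' f

  after r: (1 5 3)
  after g: (1 2 4)
  after f': (1 4 5 3 2)
  after g': (1 2 4 3 5)
  after f: (1 3)(4 5)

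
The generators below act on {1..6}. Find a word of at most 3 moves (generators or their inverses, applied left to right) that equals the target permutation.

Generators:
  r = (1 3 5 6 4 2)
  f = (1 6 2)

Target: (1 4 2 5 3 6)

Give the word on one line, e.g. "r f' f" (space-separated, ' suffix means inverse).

  after f': (1 2 6)
  after r': (1 4 6 2 5 3)
  after f: (1 4 2 5 3 6)

f' r' f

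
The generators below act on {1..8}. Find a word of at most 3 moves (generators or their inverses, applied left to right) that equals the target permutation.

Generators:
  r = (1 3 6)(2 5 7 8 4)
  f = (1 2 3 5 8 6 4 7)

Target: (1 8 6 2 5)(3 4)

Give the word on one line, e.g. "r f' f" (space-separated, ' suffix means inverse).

r' f r'

  after r': (1 6 3)(2 4 8 7 5)
  after f: (1 4 6 5 3 2 7 8)
  after r': (1 8 6 2 5)(3 4)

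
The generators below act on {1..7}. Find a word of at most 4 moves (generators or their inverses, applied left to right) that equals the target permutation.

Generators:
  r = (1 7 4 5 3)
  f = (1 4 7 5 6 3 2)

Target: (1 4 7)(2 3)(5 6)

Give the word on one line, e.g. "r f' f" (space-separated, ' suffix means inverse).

  after r: (1 7 4 5 3)
  after f': (1 4 7)(2 3)(5 6)

r f'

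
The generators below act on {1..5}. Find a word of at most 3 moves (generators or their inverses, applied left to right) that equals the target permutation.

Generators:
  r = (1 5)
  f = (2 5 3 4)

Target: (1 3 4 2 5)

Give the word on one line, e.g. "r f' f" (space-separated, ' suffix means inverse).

  after r: (1 5)
  after f: (1 3 4 2 5)

r f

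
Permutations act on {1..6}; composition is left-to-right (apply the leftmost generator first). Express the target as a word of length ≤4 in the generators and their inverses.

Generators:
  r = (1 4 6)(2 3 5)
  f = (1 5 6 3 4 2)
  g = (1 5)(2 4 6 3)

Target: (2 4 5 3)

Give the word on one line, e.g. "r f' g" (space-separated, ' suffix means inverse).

  after f: (1 5 6 3 4 2)
  after r: (1 2 4 3 6 5)
  after g: (1 4 2 6)
  after r': (2 4 5 3)

f r g r'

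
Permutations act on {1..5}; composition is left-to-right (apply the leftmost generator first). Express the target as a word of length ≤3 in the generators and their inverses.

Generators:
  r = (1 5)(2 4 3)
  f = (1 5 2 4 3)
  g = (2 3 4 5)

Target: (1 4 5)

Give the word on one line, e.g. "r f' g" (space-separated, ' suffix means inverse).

  after r': (1 5)(2 3 4)
  after g': (1 4 5)

r' g'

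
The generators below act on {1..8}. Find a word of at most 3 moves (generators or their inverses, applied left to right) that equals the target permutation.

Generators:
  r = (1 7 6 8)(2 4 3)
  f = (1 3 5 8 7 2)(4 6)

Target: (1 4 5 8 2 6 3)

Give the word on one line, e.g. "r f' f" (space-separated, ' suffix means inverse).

  after r': (1 8 6 7)(2 3 4)
  after r': (1 6)(2 4 3)(7 8)
  after f: (1 4 5 8 2 6 3)

r' r' f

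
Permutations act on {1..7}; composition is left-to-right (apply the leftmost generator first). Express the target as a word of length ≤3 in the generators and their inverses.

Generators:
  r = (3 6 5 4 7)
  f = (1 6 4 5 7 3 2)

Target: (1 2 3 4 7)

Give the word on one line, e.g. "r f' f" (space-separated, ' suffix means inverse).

r r f'

  after r: (3 6 5 4 7)
  after r: (3 5 7 6 4)
  after f': (1 2 3 4 7)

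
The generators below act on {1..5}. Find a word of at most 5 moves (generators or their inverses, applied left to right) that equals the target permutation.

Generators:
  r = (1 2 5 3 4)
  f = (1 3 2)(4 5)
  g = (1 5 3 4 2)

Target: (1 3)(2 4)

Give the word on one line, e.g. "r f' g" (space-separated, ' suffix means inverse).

  after f: (1 3 2)(4 5)
  after r: (1 4 3 5)
  after f': (1 5 2 3 4)
  after r: (1 3)(2 4)

f r f' r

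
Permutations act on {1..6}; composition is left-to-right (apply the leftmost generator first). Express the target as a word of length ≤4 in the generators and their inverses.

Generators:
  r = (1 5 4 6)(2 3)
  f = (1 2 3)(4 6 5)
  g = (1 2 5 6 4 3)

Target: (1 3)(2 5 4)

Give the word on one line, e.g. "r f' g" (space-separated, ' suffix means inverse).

r' r' g

  after r': (1 6 4 5)(2 3)
  after r': (1 4)(5 6)
  after g: (1 3)(2 5 4)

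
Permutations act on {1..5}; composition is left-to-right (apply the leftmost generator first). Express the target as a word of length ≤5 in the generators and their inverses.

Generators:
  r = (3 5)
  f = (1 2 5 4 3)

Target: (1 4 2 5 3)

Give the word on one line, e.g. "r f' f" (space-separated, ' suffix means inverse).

r f' f' r

  after r: (3 5)
  after f': (1 3 2)(4 5)
  after f': (1 4 2 3)
  after r: (1 4 2 5 3)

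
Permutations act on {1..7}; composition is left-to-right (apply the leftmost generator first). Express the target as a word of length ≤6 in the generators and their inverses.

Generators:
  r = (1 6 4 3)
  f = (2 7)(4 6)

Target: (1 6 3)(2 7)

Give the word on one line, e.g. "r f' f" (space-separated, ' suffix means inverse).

f' r f' f'

  after f': (2 7)(4 6)
  after r: (1 6 3)(2 7)
  after f': (1 4 6 3)
  after f': (1 6 3)(2 7)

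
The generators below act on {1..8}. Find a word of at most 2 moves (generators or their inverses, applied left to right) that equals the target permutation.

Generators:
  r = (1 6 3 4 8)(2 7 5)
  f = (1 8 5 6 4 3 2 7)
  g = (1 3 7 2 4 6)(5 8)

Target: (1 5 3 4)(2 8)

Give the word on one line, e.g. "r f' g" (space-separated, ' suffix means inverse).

r' g'

  after r': (1 8 4 3 6)(2 5 7)
  after g': (1 5 3 4)(2 8)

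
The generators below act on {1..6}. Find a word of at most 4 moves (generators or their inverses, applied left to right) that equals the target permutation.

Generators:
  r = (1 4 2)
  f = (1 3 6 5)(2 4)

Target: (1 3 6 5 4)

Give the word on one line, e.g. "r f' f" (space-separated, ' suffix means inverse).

  after f: (1 3 6 5)(2 4)
  after r: (1 3 6 5 4)

f r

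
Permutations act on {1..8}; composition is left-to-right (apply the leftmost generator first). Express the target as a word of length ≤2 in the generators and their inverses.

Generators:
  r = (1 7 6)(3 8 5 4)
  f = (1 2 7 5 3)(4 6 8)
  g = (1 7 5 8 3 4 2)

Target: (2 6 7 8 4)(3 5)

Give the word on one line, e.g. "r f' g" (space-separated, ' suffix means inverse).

  after g: (1 7 5 8 3 4 2)
  after r': (2 6 7 8 4)(3 5)

g r'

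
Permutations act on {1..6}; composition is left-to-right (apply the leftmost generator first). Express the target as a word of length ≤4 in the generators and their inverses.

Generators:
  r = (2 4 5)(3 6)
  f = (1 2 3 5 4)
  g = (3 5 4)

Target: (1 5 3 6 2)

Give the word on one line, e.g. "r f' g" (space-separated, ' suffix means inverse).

  after f': (1 4 5 3 2)
  after r: (1 5 6 3 4 2)
  after g: (1 4 2)(5 6)
  after r: (1 5 3 6 2)

f' r g r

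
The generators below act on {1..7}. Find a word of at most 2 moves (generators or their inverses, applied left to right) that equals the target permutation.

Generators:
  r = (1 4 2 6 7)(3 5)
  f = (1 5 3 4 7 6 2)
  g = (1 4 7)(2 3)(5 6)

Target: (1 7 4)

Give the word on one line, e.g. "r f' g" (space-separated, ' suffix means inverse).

g g

  after g: (1 4 7)(2 3)(5 6)
  after g: (1 7 4)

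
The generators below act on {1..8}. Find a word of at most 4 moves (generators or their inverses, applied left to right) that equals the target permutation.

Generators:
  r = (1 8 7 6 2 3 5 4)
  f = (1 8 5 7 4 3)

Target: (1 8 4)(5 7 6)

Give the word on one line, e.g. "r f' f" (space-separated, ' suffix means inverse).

r' f f r

  after r': (1 4 5 3 2 6 7 8)
  after f: (1 3 2 6 4 7 5)
  after f: (2 6 3)(5 8)
  after r: (1 8 4)(5 7 6)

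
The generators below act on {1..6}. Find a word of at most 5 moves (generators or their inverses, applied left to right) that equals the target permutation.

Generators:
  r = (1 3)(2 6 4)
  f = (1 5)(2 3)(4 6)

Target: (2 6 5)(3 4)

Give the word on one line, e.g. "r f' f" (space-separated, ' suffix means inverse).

  after r: (1 3)(2 6 4)
  after r: (2 4 6)
  after f: (1 5)(2 6 3)
  after r: (1 5 3 6)(2 4)
  after f': (2 6 5)(3 4)

r r f r f'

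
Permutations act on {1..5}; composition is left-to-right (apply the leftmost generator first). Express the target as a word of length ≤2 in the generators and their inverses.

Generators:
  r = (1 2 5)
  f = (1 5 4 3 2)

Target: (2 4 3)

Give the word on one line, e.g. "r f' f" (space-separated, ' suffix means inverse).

r f

  after r: (1 2 5)
  after f: (2 4 3)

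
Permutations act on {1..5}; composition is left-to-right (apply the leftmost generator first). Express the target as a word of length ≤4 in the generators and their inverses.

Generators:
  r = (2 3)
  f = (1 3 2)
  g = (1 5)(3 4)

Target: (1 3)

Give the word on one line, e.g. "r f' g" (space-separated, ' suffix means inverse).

r f

  after r: (2 3)
  after f: (1 3)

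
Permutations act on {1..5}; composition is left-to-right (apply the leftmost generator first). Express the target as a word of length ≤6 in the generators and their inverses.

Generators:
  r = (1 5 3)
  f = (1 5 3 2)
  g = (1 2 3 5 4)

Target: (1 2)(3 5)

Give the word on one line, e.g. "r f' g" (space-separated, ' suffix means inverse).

  after g': (1 4 5 3 2)
  after r: (1 4 3 2 5)
  after g: (2 4 5)
  after g: (1 2)(3 5)

g' r g g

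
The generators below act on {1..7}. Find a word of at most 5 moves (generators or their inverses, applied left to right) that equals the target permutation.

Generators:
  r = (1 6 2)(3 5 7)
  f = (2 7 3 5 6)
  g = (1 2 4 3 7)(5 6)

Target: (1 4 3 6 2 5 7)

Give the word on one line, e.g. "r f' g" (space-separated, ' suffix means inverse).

g g r

  after g: (1 2 4 3 7)(5 6)
  after g: (1 4 7 2 3)
  after r: (1 4 3 6 2 5 7)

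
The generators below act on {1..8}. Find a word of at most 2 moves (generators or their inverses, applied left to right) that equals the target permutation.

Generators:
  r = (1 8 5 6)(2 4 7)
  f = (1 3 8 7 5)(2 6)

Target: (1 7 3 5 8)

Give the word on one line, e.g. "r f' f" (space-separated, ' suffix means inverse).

  after f': (1 5 7 8 3)(2 6)
  after f': (1 7 3 5 8)

f' f'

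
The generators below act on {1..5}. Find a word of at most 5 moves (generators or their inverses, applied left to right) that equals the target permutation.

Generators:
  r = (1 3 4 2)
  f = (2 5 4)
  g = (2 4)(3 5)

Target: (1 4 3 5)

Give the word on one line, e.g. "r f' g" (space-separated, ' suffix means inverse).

r f r r g'

  after r: (1 3 4 2)
  after f: (1 3 2)(4 5)
  after r: (1 4 5 2 3)
  after r: (1 2 4 5)
  after g': (1 4 3 5)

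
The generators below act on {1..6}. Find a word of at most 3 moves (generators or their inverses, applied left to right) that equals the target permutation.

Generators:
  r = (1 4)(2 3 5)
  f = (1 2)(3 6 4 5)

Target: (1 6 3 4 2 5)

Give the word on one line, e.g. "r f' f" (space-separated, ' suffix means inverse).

r f'

  after r: (1 4)(2 3 5)
  after f': (1 6 3 4 2 5)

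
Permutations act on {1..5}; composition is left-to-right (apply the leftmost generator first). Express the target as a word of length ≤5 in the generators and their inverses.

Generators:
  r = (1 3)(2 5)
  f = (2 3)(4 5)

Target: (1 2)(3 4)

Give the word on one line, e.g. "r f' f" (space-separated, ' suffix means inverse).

f r f'

  after f: (2 3)(4 5)
  after r: (1 3 5 4 2)
  after f': (1 2)(3 4)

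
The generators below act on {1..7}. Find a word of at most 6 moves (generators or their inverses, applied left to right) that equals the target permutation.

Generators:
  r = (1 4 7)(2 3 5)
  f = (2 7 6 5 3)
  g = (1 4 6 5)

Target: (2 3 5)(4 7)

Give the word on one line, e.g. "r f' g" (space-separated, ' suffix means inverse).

  after f': (2 3 5 6 7)
  after r': (1 7 5 6 4)
  after g: (1 7)
  after r: (2 3 5)(4 7)

f' r' g r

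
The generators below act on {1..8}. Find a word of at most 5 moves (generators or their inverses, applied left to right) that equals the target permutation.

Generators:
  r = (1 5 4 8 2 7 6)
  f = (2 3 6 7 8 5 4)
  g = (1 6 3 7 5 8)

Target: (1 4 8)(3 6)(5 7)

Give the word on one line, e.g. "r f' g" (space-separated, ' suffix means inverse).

f' r r

  after f': (2 4 5 8 7 6 3)
  after r: (1 5 2 8 6 3 7)
  after r: (1 4 8)(3 6)(5 7)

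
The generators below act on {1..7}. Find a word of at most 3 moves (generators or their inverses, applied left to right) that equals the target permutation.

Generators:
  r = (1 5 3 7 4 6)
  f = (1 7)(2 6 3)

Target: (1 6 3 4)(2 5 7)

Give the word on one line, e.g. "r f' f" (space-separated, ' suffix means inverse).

f' r' f'

  after f': (1 7)(2 3 6)
  after r': (1 3 4 7 6 2 5)
  after f': (1 6 3 4)(2 5 7)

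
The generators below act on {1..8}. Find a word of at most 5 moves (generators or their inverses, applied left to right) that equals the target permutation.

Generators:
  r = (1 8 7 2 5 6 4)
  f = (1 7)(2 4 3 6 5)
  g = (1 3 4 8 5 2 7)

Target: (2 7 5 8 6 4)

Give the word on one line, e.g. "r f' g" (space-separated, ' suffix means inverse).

  after g: (1 3 4 8 5 2 7)
  after r': (1 3 6 5 7 4)(2 8)
  after f': (1 4 7 2 8 5)
  after r: (2 7 5 8 6 4)

g r' f' r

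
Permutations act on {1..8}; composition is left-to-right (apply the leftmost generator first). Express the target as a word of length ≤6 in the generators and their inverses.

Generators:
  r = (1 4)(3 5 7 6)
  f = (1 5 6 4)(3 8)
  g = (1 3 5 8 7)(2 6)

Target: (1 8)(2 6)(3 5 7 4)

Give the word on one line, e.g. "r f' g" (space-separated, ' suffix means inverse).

  after g: (1 3 5 8 7)(2 6)
  after f: (1 8 7 5 3 6 2 4)
  after g': (1 5)(2 4 7 3)
  after g': (1 3 6 2 4 8 5 7)
  after f': (1 8)(2 6)(3 5 7 4)

g f g' g' f'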